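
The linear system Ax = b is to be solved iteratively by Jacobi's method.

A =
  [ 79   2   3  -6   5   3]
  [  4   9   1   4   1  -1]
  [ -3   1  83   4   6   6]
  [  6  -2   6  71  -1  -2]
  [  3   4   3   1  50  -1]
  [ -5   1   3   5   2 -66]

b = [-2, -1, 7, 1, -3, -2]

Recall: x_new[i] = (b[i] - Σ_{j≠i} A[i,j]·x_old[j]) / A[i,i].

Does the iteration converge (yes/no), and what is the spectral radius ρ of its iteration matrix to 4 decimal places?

yes, ρ = 0.2132

Diagonal D = diag(79, 9, 83, 71, 50, -66); L, U strict lower/upper.
Jacobi T = -D⁻¹(L+U): T[5,2] = -(3)/(-66) = +0.0455; T[5,5] = 0.
  T[0,:] = [+0.0000  -0.0253  -0.0380  +0.0759  -0.0633  -0.0380]
  T[1,:] = [-0.4444  +0.0000  -0.1111  -0.4444  -0.1111  +0.1111]
  T[2,:] = [+0.0361  -0.0120  +0.0000  -0.0482  -0.0723  -0.0723]
  T[3,:] = [-0.0845  +0.0282  -0.0845  +0.0000  +0.0141  +0.0282]
  T[4,:] = [-0.0600  -0.0800  -0.0600  -0.0200  +0.0000  +0.0200]
  T[5,:] = [-0.0758  +0.0152  +0.0455  +0.0758  +0.0303  +0.0000]
|roots of det(T-λI)|: 0.2132, 0.1538, 0.1538, 0.1235, 0.0664, 0.0664.
spectral radius ρ = 0.2132; 0.2132 < 1 ⇒ converges.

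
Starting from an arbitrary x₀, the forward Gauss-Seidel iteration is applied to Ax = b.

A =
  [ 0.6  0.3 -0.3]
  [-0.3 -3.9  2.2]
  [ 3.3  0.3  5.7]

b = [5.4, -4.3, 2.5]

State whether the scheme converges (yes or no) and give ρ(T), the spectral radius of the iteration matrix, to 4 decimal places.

yes, ρ = 0.5668

Write A = D+L+U with D = diag(0.6, -3.9, 5.7).
Gauss-Seidel: T = -(D+L)⁻¹U, row 0 first, T[0,2] = -(-0.3)/(0.6) = +0.5000; later rows by forward substitution.
  T[0,:] = [+0.0000  -0.5000  +0.5000]
  T[1,:] = [+0.0000  +0.0385  +0.5256]
  T[2,:] = [+0.0000  +0.2874  -0.3171]
|roots of det(T-λI)|: 0.5668, 0.2881, 0.0000.
spectral radius ρ = 0.5668; 0.5668 < 1: convergent.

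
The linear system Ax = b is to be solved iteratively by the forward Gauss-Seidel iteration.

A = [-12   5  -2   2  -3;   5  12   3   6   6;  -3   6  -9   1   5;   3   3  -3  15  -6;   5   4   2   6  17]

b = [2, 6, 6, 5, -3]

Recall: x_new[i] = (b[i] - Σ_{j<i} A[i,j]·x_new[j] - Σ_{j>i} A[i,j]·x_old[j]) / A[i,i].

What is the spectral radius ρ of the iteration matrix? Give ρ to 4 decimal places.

Split A = D + L + U, D = diag(-12, 12, -9, 15, 17).
T_GS = -(D+L)⁻¹U: row 0 first, T[0,4] = -(-3)/(-12) = -0.2500; later rows by forward substitution.
  T[0,:] = [+0.0000 +0.4167 -0.1667 +0.1667 -0.2500]
  T[1,:] = [+0.0000 -0.1736 -0.1806 -0.5694 -0.3958]
  T[2,:] = [+0.0000 -0.2546 -0.0648 -0.3241 +0.3750]
  T[3,:] = [+0.0000 -0.0995 +0.0565 +0.0157 +0.6042]
  T[4,:] = [+0.0000 -0.0166 +0.0792 +0.1175 -0.0907]
|λ(T)| sorted: 0.5013, 0.3865, 0.1524, 0.0461, 0.0000.
ρ = 0.5013; 0.5013 < 1 ⇒ converges.

0.5013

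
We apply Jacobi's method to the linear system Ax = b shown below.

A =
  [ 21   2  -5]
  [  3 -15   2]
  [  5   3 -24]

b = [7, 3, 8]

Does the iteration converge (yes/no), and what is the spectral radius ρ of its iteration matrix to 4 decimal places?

Diagonal D = diag(21, -15, -24); L, U strict lower/upper.
Jacobi T = -D⁻¹(L+U): T[1,0] = -(3)/(-15) = +0.2000; T[1,1] = 0.
  T[0,:] = [+0.0000, -0.0952, +0.2381]
  T[1,:] = [+0.2000, +0.0000, +0.1333]
  T[2,:] = [+0.2083, +0.1250, +0.0000]
eigenvalue magnitudes: 0.2463, 0.1648, 0.0815.
ρ(T) = max|λ| = 0.2463; 0.2463 < 1 ⇒ converges.

yes, ρ = 0.2463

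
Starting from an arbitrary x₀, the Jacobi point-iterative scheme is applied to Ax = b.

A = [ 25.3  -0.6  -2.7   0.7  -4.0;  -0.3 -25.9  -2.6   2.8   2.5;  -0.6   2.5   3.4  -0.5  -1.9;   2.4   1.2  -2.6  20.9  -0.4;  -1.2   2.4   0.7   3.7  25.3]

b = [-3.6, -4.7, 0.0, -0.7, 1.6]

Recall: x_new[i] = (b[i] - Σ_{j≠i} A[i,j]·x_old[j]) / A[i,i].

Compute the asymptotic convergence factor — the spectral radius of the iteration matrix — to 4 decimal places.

Write A = D+L+U with D = diag(25.3, -25.9, 3.4, 20.9, 25.3).
Jacobi: T = -D⁻¹(L+U), T[0,2] = -(-2.7)/(25.3) = +0.1067; T[0,0] = 0.
  T[0,:] = [+0.0000  +0.0237  +0.1067  -0.0277  +0.1581]
  T[1,:] = [-0.0116  +0.0000  -0.1004  +0.1081  +0.0965]
  T[2,:] = [+0.1765  -0.7353  +0.0000  +0.1471  +0.5588]
  T[3,:] = [-0.1148  -0.0574  +0.1244  +0.0000  +0.0191]
  T[4,:] = [+0.0474  -0.0949  -0.0277  -0.1462  +0.0000]
|λ(T)| sorted: 0.3639, 0.2165, 0.2165, 0.1574, 0.1574.
spectral radius ρ = 0.3639; 0.3639 < 1, so it converges for any x₀.

0.3639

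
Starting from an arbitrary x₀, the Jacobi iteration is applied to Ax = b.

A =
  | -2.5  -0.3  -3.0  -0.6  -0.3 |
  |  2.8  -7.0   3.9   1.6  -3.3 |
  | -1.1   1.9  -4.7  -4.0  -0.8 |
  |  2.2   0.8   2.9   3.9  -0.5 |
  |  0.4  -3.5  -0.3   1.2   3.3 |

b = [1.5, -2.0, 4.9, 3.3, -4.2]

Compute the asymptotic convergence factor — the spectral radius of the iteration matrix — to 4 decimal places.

Write A = D+L+U with D = diag(-2.5, -7, -4.7, 3.9, 3.3).
T_J = -D⁻¹(L+U): T[0,3] = -(-0.6)/(-2.5) = -0.2400; T[0,0] = 0.
  T[0,:] = [+0.0000 -0.1200 -1.2000 -0.2400 -0.1200]
  T[1,:] = [+0.4000 +0.0000 +0.5571 +0.2286 -0.4714]
  T[2,:] = [-0.2340 +0.4043 +0.0000 -0.8511 -0.1702]
  T[3,:] = [-0.5641 -0.2051 -0.7436 +0.0000 +0.1282]
  T[4,:] = [-0.1212 +1.0606 +0.0909 -0.3636 +0.0000]
eigenvalue magnitudes: 1.3365, 0.6886, 0.6886, 0.6135, 0.6135.
ρ(T) = max|λ| = 1.3365; 1.3365 > 1 ⇒ diverges.

1.3365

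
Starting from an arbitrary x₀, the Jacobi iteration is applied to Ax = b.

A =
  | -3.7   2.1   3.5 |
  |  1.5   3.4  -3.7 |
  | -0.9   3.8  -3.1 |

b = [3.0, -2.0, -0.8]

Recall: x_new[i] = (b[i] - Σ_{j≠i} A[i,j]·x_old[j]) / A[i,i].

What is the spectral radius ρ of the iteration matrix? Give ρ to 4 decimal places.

Let D = diag(-3.7, 3.4, -3.1); L, U the strict triangles.
Jacobi: T = -D⁻¹(L+U), T[0,1] = -(2.1)/(-3.7) = +0.5676; T[0,0] = 0.
  T[0,:] = [+0.0000  +0.5676  +0.9459]
  T[1,:] = [-0.4412  +0.0000  +1.0882]
  T[2,:] = [-0.2903  +1.2258  +0.0000]
|roots of det(T-λI)|: 1.1807, 0.7649, 0.7649.
spectral radius ρ = 1.1807; 1.1807 > 1, so it fails to converge.

1.1807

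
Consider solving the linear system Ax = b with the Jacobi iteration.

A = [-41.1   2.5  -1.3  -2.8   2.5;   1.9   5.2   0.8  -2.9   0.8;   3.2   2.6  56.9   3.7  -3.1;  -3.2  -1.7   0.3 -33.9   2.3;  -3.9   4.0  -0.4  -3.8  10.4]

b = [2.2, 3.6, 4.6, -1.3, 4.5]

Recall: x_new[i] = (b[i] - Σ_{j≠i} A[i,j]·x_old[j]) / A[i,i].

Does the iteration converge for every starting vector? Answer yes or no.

yes

Diagonal D = diag(-41.1, 5.2, 56.9, -33.9, 10.4); L, U strict lower/upper.
T_J = -D⁻¹(L+U): T[1,2] = -(0.8)/(5.2) = -0.1538; T[1,1] = 0.
  T[0,:] = [+0.0000  +0.0608  -0.0316  -0.0681  +0.0608]
  T[1,:] = [-0.3654  +0.0000  -0.1538  +0.5577  -0.1538]
  T[2,:] = [-0.0562  -0.0457  +0.0000  -0.0650  +0.0545]
  T[3,:] = [-0.0944  -0.0501  +0.0088  +0.0000  +0.0678]
  T[4,:] = [+0.3750  -0.3846  +0.0385  +0.3654  +0.0000]
|eigenvalues of T|: 0.3481, 0.2311, 0.1682, 0.1682, 0.0461.
ρ(T) = max|λ| = 0.3481; 0.3481 < 1 ⇒ converges.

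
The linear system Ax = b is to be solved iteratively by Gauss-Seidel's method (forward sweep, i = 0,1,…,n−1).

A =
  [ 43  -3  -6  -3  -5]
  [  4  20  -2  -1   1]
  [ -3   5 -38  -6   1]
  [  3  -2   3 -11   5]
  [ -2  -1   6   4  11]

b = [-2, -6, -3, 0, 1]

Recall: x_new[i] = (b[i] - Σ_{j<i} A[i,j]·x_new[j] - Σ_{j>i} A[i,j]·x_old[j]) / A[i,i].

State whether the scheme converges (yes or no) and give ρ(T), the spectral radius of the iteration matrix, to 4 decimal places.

yes, ρ = 0.3567

Write A = D+L+U with D = diag(43, 20, -38, -11, 11).
Gauss-Seidel: T = -(D+L)⁻¹U, row 0 first, T[0,1] = -(-3)/(43) = +0.0698; later rows by forward substitution.
  T[0,:] = [+0.0000, +0.0698, +0.1395, +0.0698, +0.1163]
  T[1,:] = [+0.0000, -0.0140, +0.0721, +0.0360, -0.0733]
  T[2,:] = [+0.0000, -0.0073, -0.0015, -0.1587, +0.0075]
  T[3,:] = [+0.0000, +0.0196, +0.0245, -0.0308, +0.5016]
  T[4,:] = [+0.0000, +0.0083, +0.0238, +0.1137, -0.1720]
|eigenvalues of T|: 0.3567, 0.0971, 0.0971, 0.0270, 0.0000.
spectral radius ρ = 0.3567; 0.3567 < 1, so it converges for any x₀.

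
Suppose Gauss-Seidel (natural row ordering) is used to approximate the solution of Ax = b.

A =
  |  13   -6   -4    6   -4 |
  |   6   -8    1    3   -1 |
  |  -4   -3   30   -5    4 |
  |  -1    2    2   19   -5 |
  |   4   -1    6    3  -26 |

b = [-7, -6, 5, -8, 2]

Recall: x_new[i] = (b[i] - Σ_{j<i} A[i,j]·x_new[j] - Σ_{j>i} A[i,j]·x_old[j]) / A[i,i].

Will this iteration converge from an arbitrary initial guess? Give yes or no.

Split A = D + L + U, D = diag(13, -8, 30, 19, -26).
T_GS = -(D+L)⁻¹U: row 0 first, T[0,1] = -(-6)/(13) = +0.4615; later rows by forward substitution.
  T[0,:] = [+0.0000, +0.4615, +0.3077, -0.4615, +0.3077]
  T[1,:] = [+0.0000, +0.3462, +0.3558, +0.0288, +0.1058]
  T[2,:] = [+0.0000, +0.0962, +0.0766, +0.1080, -0.0817]
  T[3,:] = [+0.0000, -0.0223, -0.0293, -0.0387, +0.2768]
  T[4,:] = [+0.0000, +0.0773, +0.0479, -0.0517, +0.0563]
|eigenvalues of T|: 0.4516, 0.1350, 0.1350, 0.0473, 0.0000.
spectral radius ρ = 0.4516; 0.4516 < 1 ⇒ converges.

yes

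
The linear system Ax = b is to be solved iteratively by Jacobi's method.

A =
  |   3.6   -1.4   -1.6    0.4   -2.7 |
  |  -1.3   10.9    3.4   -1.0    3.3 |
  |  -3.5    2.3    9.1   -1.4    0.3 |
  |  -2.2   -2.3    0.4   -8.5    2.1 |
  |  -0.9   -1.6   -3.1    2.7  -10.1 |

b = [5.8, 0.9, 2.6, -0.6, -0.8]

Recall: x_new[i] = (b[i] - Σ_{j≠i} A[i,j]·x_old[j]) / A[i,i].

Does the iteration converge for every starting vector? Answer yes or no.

yes

Write A = D+L+U with D = diag(3.6, 10.9, 9.1, -8.5, -10.1).
Jacobi T = -D⁻¹(L+U): T[1,0] = -(-1.3)/(10.9) = +0.1193; T[1,1] = 0.
  T[0,:] = [+0.0000  +0.3889  +0.4444  -0.1111  +0.7500]
  T[1,:] = [+0.1193  +0.0000  -0.3119  +0.0917  -0.3028]
  T[2,:] = [+0.3846  -0.2527  +0.0000  +0.1538  -0.0330]
  T[3,:] = [-0.2588  -0.2706  +0.0471  +0.0000  +0.2471]
  T[4,:] = [-0.0891  -0.1584  -0.3069  +0.2673  +0.0000]
moduli |λ_i(T)| = 0.8266, 0.4597, 0.4597, 0.3041, 0.0849.
ρ = 0.8266; 0.8266 < 1: convergent.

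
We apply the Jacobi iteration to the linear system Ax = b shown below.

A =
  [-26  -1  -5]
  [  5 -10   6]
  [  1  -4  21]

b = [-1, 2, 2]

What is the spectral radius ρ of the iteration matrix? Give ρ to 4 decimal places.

0.3858

A = D + L + U where D = diag(-26, -10, 21).
T_J = -D⁻¹(L+U): T[0,1] = -(-1)/(-26) = -0.0385; T[0,0] = 0.
  T[0,:] = [+0.0000, -0.0385, -0.1923]
  T[1,:] = [+0.5000, +0.0000, +0.6000]
  T[2,:] = [-0.0476, +0.1905, +0.0000]
|roots of det(T-λI)|: 0.3858, 0.2112, 0.2112.
spectral radius ρ = 0.3858; 0.3858 < 1 ⇒ converges.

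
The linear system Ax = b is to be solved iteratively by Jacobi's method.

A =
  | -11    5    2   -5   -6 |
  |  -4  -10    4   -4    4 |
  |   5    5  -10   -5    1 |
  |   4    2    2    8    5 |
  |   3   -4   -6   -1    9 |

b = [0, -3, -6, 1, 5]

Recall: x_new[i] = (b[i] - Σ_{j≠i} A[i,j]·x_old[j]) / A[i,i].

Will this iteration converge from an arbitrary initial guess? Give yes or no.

A = D + L + U where D = diag(-11, -10, -10, 8, 9).
T_J = -D⁻¹(L+U): T[3,0] = -(4)/(8) = -0.5000; T[3,3] = 0.
  T[0,:] = [+0.0000  +0.4545  +0.1818  -0.4545  -0.5455]
  T[1,:] = [-0.4000  +0.0000  +0.4000  -0.4000  +0.4000]
  T[2,:] = [+0.5000  +0.5000  +0.0000  -0.5000  +0.1000]
  T[3,:] = [-0.5000  -0.2500  -0.2500  +0.0000  -0.6250]
  T[4,:] = [-0.3333  +0.4444  +0.6667  +0.1111  +0.0000]
|eigenvalues of T|: 1.1448, 0.6645, 0.6645, 0.3559, 0.3023.
spectral radius ρ = 1.1448; 1.1448 > 1 ⇒ diverges.

no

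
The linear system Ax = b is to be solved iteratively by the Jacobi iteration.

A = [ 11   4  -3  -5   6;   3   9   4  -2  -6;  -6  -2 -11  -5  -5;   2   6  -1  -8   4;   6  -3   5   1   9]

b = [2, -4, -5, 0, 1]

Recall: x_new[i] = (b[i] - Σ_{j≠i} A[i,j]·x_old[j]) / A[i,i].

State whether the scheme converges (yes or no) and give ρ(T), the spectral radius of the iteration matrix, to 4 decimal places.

no, ρ = 1.1475

Split A = D + L + U, D = diag(11, 9, -11, -8, 9).
Jacobi: T = -D⁻¹(L+U), T[3,4] = -(4)/(-8) = +0.5000; T[3,3] = 0.
  T[0,:] = [+0.0000 -0.3636 +0.2727 +0.4545 -0.5455]
  T[1,:] = [-0.3333 +0.0000 -0.4444 +0.2222 +0.6667]
  T[2,:] = [-0.5455 -0.1818 +0.0000 -0.4545 -0.4545]
  T[3,:] = [+0.2500 +0.7500 -0.1250 +0.0000 +0.5000]
  T[4,:] = [-0.6667 +0.3333 -0.5556 -0.1111 +0.0000]
eigenvalue magnitudes: 1.1475, 0.8693, 0.6043, 0.3144, 0.3144.
ρ(T) = max|λ| = 1.1475; 1.1475 > 1: divergent.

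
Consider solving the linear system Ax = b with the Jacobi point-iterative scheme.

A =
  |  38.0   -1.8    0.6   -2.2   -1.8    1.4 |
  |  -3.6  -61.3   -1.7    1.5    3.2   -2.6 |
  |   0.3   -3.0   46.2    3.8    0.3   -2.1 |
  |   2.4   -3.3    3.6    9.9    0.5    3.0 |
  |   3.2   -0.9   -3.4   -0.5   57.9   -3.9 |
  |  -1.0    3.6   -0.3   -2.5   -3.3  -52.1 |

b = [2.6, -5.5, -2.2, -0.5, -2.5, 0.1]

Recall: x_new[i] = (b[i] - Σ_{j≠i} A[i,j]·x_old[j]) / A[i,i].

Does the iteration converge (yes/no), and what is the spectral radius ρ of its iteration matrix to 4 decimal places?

Split A = D + L + U, D = diag(38, -61.3, 46.2, 9.9, 57.9, -52.1).
Jacobi: T = -D⁻¹(L+U), T[5,4] = -(-3.3)/(-52.1) = -0.0633; T[5,5] = 0.
  T[0,:] = [+0.0000 +0.0474 -0.0158 +0.0579 +0.0474 -0.0368]
  T[1,:] = [-0.0587 +0.0000 -0.0277 +0.0245 +0.0522 -0.0424]
  T[2,:] = [-0.0065 +0.0649 +0.0000 -0.0823 -0.0065 +0.0455]
  T[3,:] = [-0.2424 +0.3333 -0.3636 +0.0000 -0.0505 -0.3030]
  T[4,:] = [-0.0553 +0.0155 +0.0587 +0.0086 +0.0000 +0.0674]
  T[5,:] = [-0.0192 +0.0691 -0.0058 -0.0480 -0.0633 +0.0000]
moduli |λ_i(T)| = 0.1781, 0.1411, 0.0927, 0.0927, 0.0814, 0.0386.
ρ(T) = max|λ| = 0.1781; 0.1781 < 1, so it converges for any x₀.

yes, ρ = 0.1781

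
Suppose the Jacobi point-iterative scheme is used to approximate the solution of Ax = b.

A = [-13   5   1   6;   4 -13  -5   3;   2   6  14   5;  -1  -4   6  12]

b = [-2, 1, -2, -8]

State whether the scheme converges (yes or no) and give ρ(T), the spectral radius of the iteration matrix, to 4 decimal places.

yes, ρ = 0.8967

Write A = D+L+U with D = diag(-13, -13, 14, 12).
T_J = -D⁻¹(L+U): T[2,0] = -(2)/(14) = -0.1429; T[2,2] = 0.
  T[0,:] = [+0.0000 +0.3846 +0.0769 +0.4615]
  T[1,:] = [+0.3077 +0.0000 -0.3846 +0.2308]
  T[2,:] = [-0.1429 -0.4286 +0.0000 -0.3571]
  T[3,:] = [+0.0833 +0.3333 -0.5000 +0.0000]
|roots of det(T-λI)|: 0.8967, 0.5192, 0.2049, 0.2049.
spectral radius ρ = 0.8967; 0.8967 < 1 ⇒ converges.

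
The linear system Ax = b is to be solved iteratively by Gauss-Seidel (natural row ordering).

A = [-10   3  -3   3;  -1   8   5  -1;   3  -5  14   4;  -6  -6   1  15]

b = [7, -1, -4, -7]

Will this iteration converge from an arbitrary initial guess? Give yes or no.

yes

Write A = D+L+U with D = diag(-10, 8, 14, 15).
GS T = -(D+L)⁻¹U: row 0 first, T[0,2] = -(-3)/(-10) = -0.3000; later rows by forward substitution.
  T[0,:] = [+0.0000, +0.3000, -0.3000, +0.3000]
  T[1,:] = [+0.0000, +0.0375, -0.6625, +0.1625]
  T[2,:] = [+0.0000, -0.0509, -0.1723, -0.2920]
  T[3,:] = [+0.0000, +0.1384, -0.3735, +0.2045]
eigenvalue magnitudes: 0.5260, 0.3346, 0.1218, 0.0000.
ρ(T) = max|λ| = 0.5260; 0.5260 < 1 ⇒ converges.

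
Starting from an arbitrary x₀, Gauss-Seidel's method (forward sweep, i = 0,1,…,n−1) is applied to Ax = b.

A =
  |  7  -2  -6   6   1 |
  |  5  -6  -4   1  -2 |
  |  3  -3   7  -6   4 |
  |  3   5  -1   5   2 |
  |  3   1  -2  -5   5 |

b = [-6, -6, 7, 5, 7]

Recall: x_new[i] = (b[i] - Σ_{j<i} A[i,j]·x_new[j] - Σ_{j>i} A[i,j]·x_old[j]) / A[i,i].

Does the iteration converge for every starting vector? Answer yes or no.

no

Write A = D+L+U with D = diag(7, -6, 7, 5, 5).
GS T = -(D+L)⁻¹U: row 0 first, T[0,2] = -(-6)/(7) = +0.8571; later rows by forward substitution.
  T[0,:] = [+0.0000, +0.2857, +0.8571, -0.8571, -0.1429]
  T[1,:] = [+0.0000, +0.2381, +0.0476, -0.5476, -0.4524]
  T[2,:] = [+0.0000, -0.0204, -0.3469, +0.9898, -0.7041]
  T[3,:] = [+0.0000, -0.4136, -0.6313, +1.2599, -0.0027]
  T[4,:] = [+0.0000, -0.6408, -1.2939, +2.2796, -0.1082]
|λ(T)| sorted: 1.6782, 0.6925, 0.2144, 0.1573, 0.0000.
spectral radius ρ = 1.6782; 1.6782 > 1: divergent.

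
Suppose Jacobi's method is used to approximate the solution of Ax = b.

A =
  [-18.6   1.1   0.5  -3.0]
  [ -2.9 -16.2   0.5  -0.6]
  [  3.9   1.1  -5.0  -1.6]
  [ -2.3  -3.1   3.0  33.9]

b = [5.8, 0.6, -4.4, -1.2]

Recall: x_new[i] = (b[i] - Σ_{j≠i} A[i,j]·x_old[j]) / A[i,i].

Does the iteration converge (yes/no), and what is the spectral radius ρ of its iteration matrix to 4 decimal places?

yes, ρ = 0.2757

Write A = D+L+U with D = diag(-18.6, -16.2, -5, 33.9).
Jacobi T = -D⁻¹(L+U): T[1,3] = -(-0.6)/(-16.2) = -0.0370; T[1,1] = 0.
  T[0,:] = [+0.0000 +0.0591 +0.0269 -0.1613]
  T[1,:] = [-0.1790 +0.0000 +0.0309 -0.0370]
  T[2,:] = [+0.7800 +0.2200 +0.0000 -0.3200]
  T[3,:] = [+0.0678 +0.0914 -0.0885 +0.0000]
moduli |λ_i(T)| = 0.2757, 0.2233, 0.2233, 0.0171.
spectral radius ρ = 0.2757; 0.2757 < 1: convergent.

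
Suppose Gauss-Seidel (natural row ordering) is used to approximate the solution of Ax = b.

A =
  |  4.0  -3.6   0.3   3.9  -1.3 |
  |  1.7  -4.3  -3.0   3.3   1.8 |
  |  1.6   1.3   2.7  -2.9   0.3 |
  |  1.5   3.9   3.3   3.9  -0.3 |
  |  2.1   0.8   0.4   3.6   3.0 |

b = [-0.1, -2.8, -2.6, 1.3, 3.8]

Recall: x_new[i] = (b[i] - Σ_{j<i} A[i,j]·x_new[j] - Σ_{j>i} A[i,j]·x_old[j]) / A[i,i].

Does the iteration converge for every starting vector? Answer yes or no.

no

A = D + L + U where D = diag(4, -4.3, 2.7, 3.9, 3).
T_GS = -(D+L)⁻¹U: row 0 first, T[0,2] = -(0.3)/(4) = -0.0750; later rows by forward substitution.
  T[0,:] = [+0.0000 +0.9000 -0.0750 -0.9750 +0.3250]
  T[1,:] = [+0.0000 +0.3558 -0.7273 +0.3820 +0.5471]
  T[2,:] = [+0.0000 -0.7047 +0.3946 +1.4679 -0.5671]
  T[3,:] = [+0.0000 -0.1057 +0.4222 -1.2491 -0.1153]
  T[4,:] = [+0.0000 -0.5041 -0.3129 +1.8838 -0.1594]
|roots of det(T-λI)|: 1.5819, 0.9808, 0.1530, 0.1530, 0.0000.
ρ(T) = max|λ| = 1.5819; 1.5819 > 1 ⇒ diverges.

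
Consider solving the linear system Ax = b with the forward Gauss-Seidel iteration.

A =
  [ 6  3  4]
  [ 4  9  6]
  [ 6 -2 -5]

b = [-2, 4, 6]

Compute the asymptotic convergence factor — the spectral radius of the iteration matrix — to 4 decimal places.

0.8828

Let D = diag(6, 9, -5); L, U the strict triangles.
T_GS = -(D+L)⁻¹U: row 0 first, T[0,2] = -(4)/(6) = -0.6667; later rows by forward substitution.
  T[0,:] = [+0.0000, -0.5000, -0.6667]
  T[1,:] = [+0.0000, +0.2222, -0.3704]
  T[2,:] = [+0.0000, -0.6889, -0.6519]
|eigenvalues of T|: 0.8828, 0.4531, 0.0000.
spectral radius ρ = 0.8828; 0.8828 < 1: convergent.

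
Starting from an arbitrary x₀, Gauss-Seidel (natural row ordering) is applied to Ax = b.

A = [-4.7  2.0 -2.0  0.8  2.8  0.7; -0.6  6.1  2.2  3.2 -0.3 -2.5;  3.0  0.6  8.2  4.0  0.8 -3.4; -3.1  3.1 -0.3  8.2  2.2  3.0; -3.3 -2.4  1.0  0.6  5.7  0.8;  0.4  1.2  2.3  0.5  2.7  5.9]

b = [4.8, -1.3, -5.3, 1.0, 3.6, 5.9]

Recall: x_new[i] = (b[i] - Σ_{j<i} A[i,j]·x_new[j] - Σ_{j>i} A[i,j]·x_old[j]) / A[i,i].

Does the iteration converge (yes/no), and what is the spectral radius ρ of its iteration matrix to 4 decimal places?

yes, ρ = 0.8550

Split A = D + L + U, D = diag(-4.7, 6.1, 8.2, 8.2, 5.7, 5.9).
Gauss-Seidel: T = -(D+L)⁻¹U, row 0 first, T[0,4] = -(2.8)/(-4.7) = +0.5957; later rows by forward substitution.
  T[0,:] = [+0.0000 +0.4255 -0.4255 +0.1702 +0.5957 +0.1489]
  T[1,:] = [+0.0000 +0.0419 -0.4025 -0.5078 +0.1078 +0.4245]
  T[2,:] = [+0.0000 -0.1587 +0.1851 -0.5129 -0.3234 +0.3291]
  T[3,:] = [+0.0000 +0.1392 -0.0019 +0.2376 -0.0956 -0.4580]
  T[4,:] = [+0.0000 +0.2772 -0.4481 -0.0503 +0.4571 +0.1151]
  T[5,:] = [+0.0000 -0.1141 +0.2438 +0.2946 -0.1373 -0.2386]
moduli |λ_i(T)| = 0.8550, 0.3968, 0.3968, 0.0665, 0.0214, 0.0000.
spectral radius ρ = 0.8550; 0.8550 < 1 ⇒ converges.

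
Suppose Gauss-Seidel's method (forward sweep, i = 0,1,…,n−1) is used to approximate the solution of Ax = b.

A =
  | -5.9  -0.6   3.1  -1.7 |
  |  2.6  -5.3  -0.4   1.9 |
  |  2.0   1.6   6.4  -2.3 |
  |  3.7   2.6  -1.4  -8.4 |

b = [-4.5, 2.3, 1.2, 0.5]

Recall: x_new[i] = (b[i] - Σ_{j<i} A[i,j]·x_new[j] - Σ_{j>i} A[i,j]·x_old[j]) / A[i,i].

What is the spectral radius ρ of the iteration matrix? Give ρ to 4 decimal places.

0.5283

Diagonal D = diag(-5.9, -5.3, 6.4, -8.4); L, U strict lower/upper.
T_GS = -(D+L)⁻¹U: row 0 first, T[0,2] = -(3.1)/(-5.9) = +0.5254; later rows by forward substitution.
  T[0,:] = [+0.0000 -0.1017 +0.5254 -0.2881]
  T[1,:] = [+0.0000 -0.0499 +0.1823 +0.2171]
  T[2,:] = [+0.0000 +0.0443 -0.2098 +0.3951]
  T[3,:] = [+0.0000 -0.0676 +0.3228 -0.1256]
|roots of det(T-λI)|: 0.5283, 0.1576, 0.0146, 0.0000.
ρ(T) = max|λ| = 0.5283; 0.5283 < 1: convergent.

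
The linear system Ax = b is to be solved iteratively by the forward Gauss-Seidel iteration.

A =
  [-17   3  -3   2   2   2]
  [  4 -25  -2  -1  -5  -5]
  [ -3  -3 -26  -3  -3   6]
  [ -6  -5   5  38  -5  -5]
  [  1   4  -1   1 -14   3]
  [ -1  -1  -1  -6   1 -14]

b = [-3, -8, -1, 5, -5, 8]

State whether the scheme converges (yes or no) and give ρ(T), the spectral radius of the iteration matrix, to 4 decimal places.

A = D + L + U where D = diag(-17, -25, -26, 38, -14, -14).
Gauss-Seidel: T = -(D+L)⁻¹U, row 0 first, T[0,5] = -(2)/(-17) = +0.1176; later rows by forward substitution.
  T[0,:] = [+0.0000, +0.1765, -0.1765, +0.1176, +0.1176, +0.1176]
  T[1,:] = [+0.0000, +0.0282, -0.1082, -0.0212, -0.1812, -0.1812]
  T[2,:] = [+0.0000, -0.0236, +0.0329, -0.1265, -0.1081, +0.2381]
  T[3,:] = [+0.0000, +0.0347, -0.0464, +0.0324, +0.1405, +0.0950]
  T[4,:] = [+0.0000, +0.0248, -0.0492, +0.0137, -0.0256, +0.1607]
  T[5,:] = [+0.0000, -0.0260, +0.0344, -0.0108, -0.0498, -0.0417]
|λ(T)| sorted: 0.1880, 0.1353, 0.1353, 0.0423, 0.0225, 0.0000.
ρ = 0.1880; 0.1880 < 1, so it converges for any x₀.

yes, ρ = 0.1880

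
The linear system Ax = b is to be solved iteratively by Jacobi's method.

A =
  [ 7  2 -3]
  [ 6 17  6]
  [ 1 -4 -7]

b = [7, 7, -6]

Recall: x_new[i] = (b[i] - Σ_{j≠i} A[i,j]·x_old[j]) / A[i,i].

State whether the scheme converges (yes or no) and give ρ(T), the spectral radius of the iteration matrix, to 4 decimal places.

Let D = diag(7, 17, -7); L, U the strict triangles.
Jacobi T = -D⁻¹(L+U): T[2,0] = -(1)/(-7) = +0.1429; T[2,2] = 0.
  T[0,:] = [+0.0000, -0.2857, +0.4286]
  T[1,:] = [-0.3529, +0.0000, -0.3529]
  T[2,:] = [+0.1429, -0.5714, +0.0000]
eigenvalue magnitudes: 0.7110, 0.3766, 0.3766.
spectral radius ρ = 0.7110; 0.7110 < 1 ⇒ converges.

yes, ρ = 0.7110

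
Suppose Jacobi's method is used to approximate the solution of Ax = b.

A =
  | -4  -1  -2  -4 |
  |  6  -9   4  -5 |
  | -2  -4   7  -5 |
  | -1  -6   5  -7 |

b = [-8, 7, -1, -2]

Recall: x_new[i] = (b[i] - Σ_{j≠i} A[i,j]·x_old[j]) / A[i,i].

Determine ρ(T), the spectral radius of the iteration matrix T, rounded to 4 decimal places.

Write A = D+L+U with D = diag(-4, -9, 7, -7).
T_J = -D⁻¹(L+U): T[1,2] = -(4)/(-9) = +0.4444; T[1,1] = 0.
  T[0,:] = [+0.0000  -0.2500  -0.5000  -1.0000]
  T[1,:] = [+0.6667  +0.0000  +0.4444  -0.5556]
  T[2,:] = [+0.2857  +0.5714  +0.0000  +0.7143]
  T[3,:] = [-0.1429  -0.8571  +0.7143  +0.0000]
eigenvalue magnitudes: 1.2084, 0.9628, 0.3874, 0.3874.
ρ = 1.2084; 1.2084 > 1: divergent.

1.2084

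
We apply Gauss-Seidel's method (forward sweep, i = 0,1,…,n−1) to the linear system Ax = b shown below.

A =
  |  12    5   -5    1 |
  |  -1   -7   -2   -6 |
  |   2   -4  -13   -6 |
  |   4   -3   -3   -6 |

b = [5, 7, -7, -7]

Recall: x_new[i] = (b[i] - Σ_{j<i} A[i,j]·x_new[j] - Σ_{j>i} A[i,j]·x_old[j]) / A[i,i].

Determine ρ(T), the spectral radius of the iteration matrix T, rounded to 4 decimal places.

0.7106

Let D = diag(12, -7, -13, -6); L, U the strict triangles.
GS T = -(D+L)⁻¹U: row 0 first, T[0,1] = -(5)/(12) = -0.4167; later rows by forward substitution.
  T[0,:] = [+0.0000  -0.4167  +0.4167  -0.0833]
  T[1,:] = [+0.0000  +0.0595  -0.3452  -0.8452]
  T[2,:] = [+0.0000  -0.0824  +0.1703  -0.2143]
  T[3,:] = [+0.0000  -0.2663  +0.3652  +0.4742]
|λ(T)| sorted: 0.7106, 0.2303, 0.2238, 0.0000.
ρ = 0.7106; 0.7106 < 1 ⇒ converges.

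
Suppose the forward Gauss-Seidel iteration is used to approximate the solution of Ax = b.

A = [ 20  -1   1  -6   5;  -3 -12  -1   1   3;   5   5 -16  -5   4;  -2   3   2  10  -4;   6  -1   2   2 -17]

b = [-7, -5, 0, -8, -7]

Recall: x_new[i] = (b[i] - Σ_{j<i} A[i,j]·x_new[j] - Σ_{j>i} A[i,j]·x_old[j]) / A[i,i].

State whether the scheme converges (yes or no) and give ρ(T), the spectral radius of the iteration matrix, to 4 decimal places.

yes, ρ = 0.1975

Split A = D + L + U, D = diag(20, -12, -16, 10, -17).
T_GS = -(D+L)⁻¹U: row 0 first, T[0,4] = -(5)/(20) = -0.2500; later rows by forward substitution.
  T[0,:] = [+0.0000 +0.0500 -0.0500 +0.3000 -0.2500]
  T[1,:] = [+0.0000 -0.0125 -0.0708 +0.0083 +0.3125]
  T[2,:] = [+0.0000 +0.0117 -0.0378 -0.2161 +0.2695]
  T[3,:] = [+0.0000 +0.0114 +0.0188 +0.1007 +0.2023]
  T[4,:] = [+0.0000 +0.0211 -0.0157 +0.0918 -0.0511]
eigenvalue magnitudes: 0.1975, 0.1316, 0.0841, 0.0841, 0.0000.
ρ = 0.1975; 0.1975 < 1: convergent.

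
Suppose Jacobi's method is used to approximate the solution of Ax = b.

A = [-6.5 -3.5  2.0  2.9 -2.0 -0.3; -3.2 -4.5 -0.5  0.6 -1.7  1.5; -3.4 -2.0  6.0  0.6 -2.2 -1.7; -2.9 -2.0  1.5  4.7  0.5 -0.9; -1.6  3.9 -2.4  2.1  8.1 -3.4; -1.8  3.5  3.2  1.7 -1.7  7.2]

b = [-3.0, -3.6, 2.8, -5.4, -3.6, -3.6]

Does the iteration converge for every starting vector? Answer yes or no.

A = D + L + U where D = diag(-6.5, -4.5, 6, 4.7, 8.1, 7.2).
Jacobi T = -D⁻¹(L+U): T[1,3] = -(0.6)/(-4.5) = +0.1333; T[1,1] = 0.
  T[0,:] = [+0.0000 -0.5385 +0.3077 +0.4462 -0.3077 -0.0462]
  T[1,:] = [-0.7111 +0.0000 -0.1111 +0.1333 -0.3778 +0.3333]
  T[2,:] = [+0.5667 +0.3333 +0.0000 -0.1000 +0.3667 +0.2833]
  T[3,:] = [+0.6170 +0.4255 -0.3191 +0.0000 -0.1064 +0.1915]
  T[4,:] = [+0.1975 -0.4815 +0.2963 -0.2593 +0.0000 +0.4198]
  T[5,:] = [+0.2500 -0.4861 -0.4444 -0.2361 +0.2361 +0.0000]
|λ(T)| sorted: 1.1906, 0.7374, 0.7374, 0.5902, 0.5902, 0.3312.
ρ = 1.1906; 1.1906 > 1 ⇒ diverges.

no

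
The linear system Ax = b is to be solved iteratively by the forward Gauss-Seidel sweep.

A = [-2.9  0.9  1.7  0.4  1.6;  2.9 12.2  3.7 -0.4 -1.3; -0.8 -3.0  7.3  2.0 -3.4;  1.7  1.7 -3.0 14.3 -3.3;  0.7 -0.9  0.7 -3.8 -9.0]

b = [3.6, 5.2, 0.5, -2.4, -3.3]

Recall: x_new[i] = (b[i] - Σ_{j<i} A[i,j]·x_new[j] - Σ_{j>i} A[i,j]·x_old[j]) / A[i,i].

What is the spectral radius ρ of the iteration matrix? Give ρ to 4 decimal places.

Let D = diag(-2.9, 12.2, 7.3, 14.3, -9); L, U the strict triangles.
Gauss-Seidel: T = -(D+L)⁻¹U, row 0 first, T[0,3] = -(0.4)/(-2.9) = +0.1379; later rows by forward substitution.
  T[0,:] = [+0.0000 +0.3103 +0.5862 +0.1379 +0.5517]
  T[1,:] = [+0.0000 -0.0738 -0.4426 +0.0000 -0.0246]
  T[2,:] = [+0.0000 +0.0037 -0.1177 -0.2589 +0.5161]
  T[3,:] = [+0.0000 -0.0273 -0.0418 -0.0707 +0.2764]
  T[4,:] = [+0.0000 +0.0433 +0.0983 +0.0204 -0.0312]
|λ(T)| sorted: 0.4410, 0.1636, 0.1636, 0.0392, 0.0000.
ρ = 0.4410; 0.4410 < 1, so it converges for any x₀.

0.4410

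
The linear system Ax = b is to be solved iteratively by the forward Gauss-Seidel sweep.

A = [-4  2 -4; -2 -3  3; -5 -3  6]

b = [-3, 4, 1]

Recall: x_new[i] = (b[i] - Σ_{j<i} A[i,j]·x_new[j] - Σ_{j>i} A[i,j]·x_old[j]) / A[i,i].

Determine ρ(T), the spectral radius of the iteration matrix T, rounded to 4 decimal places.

0.8333

A = D + L + U where D = diag(-4, -3, 6).
GS T = -(D+L)⁻¹U: row 0 first, T[0,2] = -(-4)/(-4) = -1.0000; later rows by forward substitution.
  T[0,:] = [+0.0000  +0.5000  -1.0000]
  T[1,:] = [+0.0000  -0.3333  +1.6667]
  T[2,:] = [+0.0000  +0.2500  +0.0000]
eigenvalue magnitudes: 0.8333, 0.5000, 0.0000.
ρ(T) = max|λ| = 0.8333; 0.8333 < 1: convergent.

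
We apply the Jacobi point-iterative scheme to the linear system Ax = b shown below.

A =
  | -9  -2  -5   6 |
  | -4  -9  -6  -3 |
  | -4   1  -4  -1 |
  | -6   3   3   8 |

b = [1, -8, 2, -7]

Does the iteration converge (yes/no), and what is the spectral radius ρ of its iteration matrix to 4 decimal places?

Let D = diag(-9, -9, -4, 8); L, U the strict triangles.
Jacobi T = -D⁻¹(L+U): T[2,3] = -(-1)/(-4) = -0.2500; T[2,2] = 0.
  T[0,:] = [+0.0000  -0.2222  -0.5556  +0.6667]
  T[1,:] = [-0.4444  +0.0000  -0.6667  -0.3333]
  T[2,:] = [-1.0000  +0.2500  +0.0000  -0.2500]
  T[3,:] = [+0.7500  -0.3750  -0.3750  +0.0000]
|eigenvalues of T|: 1.2189, 0.6803, 0.6803, 0.1354.
ρ(T) = max|λ| = 1.2189; 1.2189 > 1 ⇒ diverges.

no, ρ = 1.2189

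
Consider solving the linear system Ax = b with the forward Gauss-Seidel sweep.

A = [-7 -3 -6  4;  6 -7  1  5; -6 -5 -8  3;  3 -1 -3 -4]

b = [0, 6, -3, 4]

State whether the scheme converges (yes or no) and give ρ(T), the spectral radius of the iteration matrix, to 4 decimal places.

Diagonal D = diag(-7, -7, -8, -4); L, U strict lower/upper.
GS T = -(D+L)⁻¹U: row 0 first, T[0,2] = -(-6)/(-7) = -0.8571; later rows by forward substitution.
  T[0,:] = [+0.0000 -0.4286 -0.8571 +0.5714]
  T[1,:] = [+0.0000 -0.3673 -0.5918 +1.2041]
  T[2,:] = [+0.0000 +0.5510 +1.0128 -0.8061]
  T[3,:] = [+0.0000 -0.6429 -1.2545 +0.7321]
|eigenvalues of T|: 1.2091, 0.2303, 0.0618, 0.0000.
ρ(T) = max|λ| = 1.2091; 1.2091 > 1 ⇒ diverges.

no, ρ = 1.2091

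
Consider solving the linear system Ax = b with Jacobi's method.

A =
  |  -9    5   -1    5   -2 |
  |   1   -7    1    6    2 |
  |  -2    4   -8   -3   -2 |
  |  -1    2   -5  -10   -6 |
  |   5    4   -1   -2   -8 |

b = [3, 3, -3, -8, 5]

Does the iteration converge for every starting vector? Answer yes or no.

A = D + L + U where D = diag(-9, -7, -8, -10, -8).
T_J = -D⁻¹(L+U): T[0,4] = -(-2)/(-9) = -0.2222; T[0,0] = 0.
  T[0,:] = [+0.0000  +0.5556  -0.1111  +0.5556  -0.2222]
  T[1,:] = [+0.1429  +0.0000  +0.1429  +0.8571  +0.2857]
  T[2,:] = [-0.2500  +0.5000  +0.0000  -0.3750  -0.2500]
  T[3,:] = [-0.1000  +0.2000  -0.5000  +0.0000  -0.6000]
  T[4,:] = [+0.6250  +0.5000  -0.1250  -0.2500  +0.0000]
|λ(T)| sorted: 1.1387, 0.7876, 0.7876, 0.0999, 0.0999.
ρ = 1.1387; 1.1387 > 1 ⇒ diverges.

no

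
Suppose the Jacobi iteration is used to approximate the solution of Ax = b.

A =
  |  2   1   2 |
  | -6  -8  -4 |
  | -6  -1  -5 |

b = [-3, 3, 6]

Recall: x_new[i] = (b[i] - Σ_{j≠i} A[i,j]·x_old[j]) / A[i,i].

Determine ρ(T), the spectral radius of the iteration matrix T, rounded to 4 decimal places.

1.4120

Write A = D+L+U with D = diag(2, -8, -5).
T_J = -D⁻¹(L+U): T[1,2] = -(-4)/(-8) = -0.5000; T[1,1] = 0.
  T[0,:] = [+0.0000 -0.5000 -1.0000]
  T[1,:] = [-0.7500 +0.0000 -0.5000]
  T[2,:] = [-1.2000 -0.2000 +0.0000]
|eigenvalues of T|: 1.4120, 1.1299, 0.2821.
ρ(T) = max|λ| = 1.4120; 1.4120 > 1, so it fails to converge.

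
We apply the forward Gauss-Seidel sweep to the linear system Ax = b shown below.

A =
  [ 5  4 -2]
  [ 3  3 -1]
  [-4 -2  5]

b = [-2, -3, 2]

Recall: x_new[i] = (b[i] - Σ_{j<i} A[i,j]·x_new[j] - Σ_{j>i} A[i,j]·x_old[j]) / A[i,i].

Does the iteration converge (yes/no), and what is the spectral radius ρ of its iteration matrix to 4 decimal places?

yes, ρ = 0.8391

Let D = diag(5, 3, 5); L, U the strict triangles.
Gauss-Seidel: T = -(D+L)⁻¹U, row 0 first, T[0,1] = -(4)/(5) = -0.8000; later rows by forward substitution.
  T[0,:] = [+0.0000, -0.8000, +0.4000]
  T[1,:] = [+0.0000, +0.8000, -0.0667]
  T[2,:] = [+0.0000, -0.3200, +0.2933]
moduli |λ_i(T)| = 0.8391, 0.2542, 0.0000.
ρ = 0.8391; 0.8391 < 1, so it converges for any x₀.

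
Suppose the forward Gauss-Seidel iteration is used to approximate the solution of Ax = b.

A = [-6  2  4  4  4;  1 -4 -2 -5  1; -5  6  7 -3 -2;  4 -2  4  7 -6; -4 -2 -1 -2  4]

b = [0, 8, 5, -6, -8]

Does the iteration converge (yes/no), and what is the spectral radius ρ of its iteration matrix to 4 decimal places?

Write A = D+L+U with D = diag(-6, -4, 7, 7, 4).
GS T = -(D+L)⁻¹U: row 0 first, T[0,4] = -(4)/(-6) = +0.6667; later rows by forward substitution.
  T[0,:] = [+0.0000 +0.3333 +0.6667 +0.6667 +0.6667]
  T[1,:] = [+0.0000 +0.0833 -0.3333 -1.0833 +0.4167]
  T[2,:] = [+0.0000 +0.1667 +0.7619 +1.8333 +0.4048]
  T[3,:] = [+0.0000 -0.2619 -0.9116 -1.7381 +0.3639]
  T[4,:] = [+0.0000 +0.2857 +0.2347 -0.2857 +1.1582]
|λ(T)| sorted: 1.3705, 0.7155, 0.7155, 0.0873, 0.0000.
spectral radius ρ = 1.3705; 1.3705 > 1: divergent.

no, ρ = 1.3705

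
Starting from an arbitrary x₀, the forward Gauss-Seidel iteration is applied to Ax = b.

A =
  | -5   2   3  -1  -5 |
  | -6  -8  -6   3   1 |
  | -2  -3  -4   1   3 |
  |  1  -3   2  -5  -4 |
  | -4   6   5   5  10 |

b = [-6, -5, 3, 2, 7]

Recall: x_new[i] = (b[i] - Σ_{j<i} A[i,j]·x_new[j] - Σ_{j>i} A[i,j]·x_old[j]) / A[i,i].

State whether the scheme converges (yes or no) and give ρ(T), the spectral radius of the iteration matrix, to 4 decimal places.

no, ρ = 1.3858

Split A = D + L + U, D = diag(-5, -8, -4, -5, 10).
GS T = -(D+L)⁻¹U: row 0 first, T[0,3] = -(-1)/(-5) = -0.2000; later rows by forward substitution.
  T[0,:] = [+0.0000 +0.4000 +0.6000 -0.2000 -1.0000]
  T[1,:] = [+0.0000 -0.3000 -1.2000 +0.5250 +0.8750]
  T[2,:] = [+0.0000 +0.0250 +0.6000 -0.0437 +0.5937]
  T[3,:] = [+0.0000 +0.2700 +1.0800 -0.3725 -1.2875]
  T[4,:] = [+0.0000 +0.1925 +0.1200 -0.1869 -0.5781]
|eigenvalues of T|: 1.3858, 0.3929, 0.3929, 0.1122, 0.0000.
ρ = 1.3858; 1.3858 > 1, so it fails to converge.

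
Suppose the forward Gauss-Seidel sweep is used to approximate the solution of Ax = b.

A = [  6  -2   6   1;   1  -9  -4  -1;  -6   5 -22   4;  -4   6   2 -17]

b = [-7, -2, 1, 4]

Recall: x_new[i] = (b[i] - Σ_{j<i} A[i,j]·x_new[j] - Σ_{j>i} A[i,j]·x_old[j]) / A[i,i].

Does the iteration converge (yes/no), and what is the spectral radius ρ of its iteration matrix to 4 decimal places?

Split A = D + L + U, D = diag(6, -9, -22, -17).
T_GS = -(D+L)⁻¹U: row 0 first, T[0,1] = -(-2)/(6) = +0.3333; later rows by forward substitution.
  T[0,:] = [+0.0000, +0.3333, -1.0000, -0.1667]
  T[1,:] = [+0.0000, +0.0370, -0.5556, -0.1296]
  T[2,:] = [+0.0000, -0.0825, +0.1465, +0.1978]
  T[3,:] = [+0.0000, -0.0751, +0.0564, +0.0167]
|roots of det(T-λI)|: 0.3908, 0.1274, 0.1274, 0.0000.
ρ = 0.3908; 0.3908 < 1, so it converges for any x₀.

yes, ρ = 0.3908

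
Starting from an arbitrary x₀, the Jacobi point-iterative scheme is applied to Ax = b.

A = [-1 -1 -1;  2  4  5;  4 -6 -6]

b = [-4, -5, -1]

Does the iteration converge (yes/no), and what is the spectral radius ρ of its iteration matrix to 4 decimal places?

no, ρ = 1.1697

Let D = diag(-1, 4, -6); L, U the strict triangles.
Jacobi T = -D⁻¹(L+U): T[1,2] = -(5)/(4) = -1.2500; T[1,1] = 0.
  T[0,:] = [+0.0000 -1.0000 -1.0000]
  T[1,:] = [-0.5000 +0.0000 -1.2500]
  T[2,:] = [+0.6667 -1.0000 +0.0000]
|roots of det(T-λI)|: 1.1697, 0.8239, 0.3459.
ρ(T) = max|λ| = 1.1697; 1.1697 > 1, so it fails to converge.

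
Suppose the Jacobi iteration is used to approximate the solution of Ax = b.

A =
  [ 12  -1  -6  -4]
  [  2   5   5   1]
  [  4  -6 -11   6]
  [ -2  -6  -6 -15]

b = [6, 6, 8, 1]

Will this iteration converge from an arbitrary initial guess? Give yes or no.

yes

Split A = D + L + U, D = diag(12, 5, -11, -15).
T_J = -D⁻¹(L+U): T[1,2] = -(5)/(5) = -1.0000; T[1,1] = 0.
  T[0,:] = [+0.0000, +0.0833, +0.5000, +0.3333]
  T[1,:] = [-0.4000, +0.0000, -1.0000, -0.2000]
  T[2,:] = [+0.3636, -0.5455, +0.0000, +0.5455]
  T[3,:] = [-0.1333, -0.4000, -0.4000, +0.0000]
|λ(T)| sorted: 0.9144, 0.5688, 0.3580, 0.3580.
ρ(T) = max|λ| = 0.9144; 0.9144 < 1 ⇒ converges.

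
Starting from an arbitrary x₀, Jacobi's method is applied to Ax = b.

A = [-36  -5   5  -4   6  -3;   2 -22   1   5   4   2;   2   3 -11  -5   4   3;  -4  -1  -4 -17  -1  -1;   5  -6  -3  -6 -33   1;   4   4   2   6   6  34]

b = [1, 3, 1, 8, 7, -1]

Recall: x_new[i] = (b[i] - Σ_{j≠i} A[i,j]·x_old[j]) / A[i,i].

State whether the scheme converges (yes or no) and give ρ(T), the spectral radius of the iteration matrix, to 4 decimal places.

yes, ρ = 0.5040

A = D + L + U where D = diag(-36, -22, -11, -17, -33, 34).
Jacobi T = -D⁻¹(L+U): T[1,5] = -(2)/(-22) = +0.0909; T[1,1] = 0.
  T[0,:] = [+0.0000 -0.1389 +0.1389 -0.1111 +0.1667 -0.0833]
  T[1,:] = [+0.0909 +0.0000 +0.0455 +0.2273 +0.1818 +0.0909]
  T[2,:] = [+0.1818 +0.2727 +0.0000 -0.4545 +0.3636 +0.2727]
  T[3,:] = [-0.2353 -0.0588 -0.2353 +0.0000 -0.0588 -0.0588]
  T[4,:] = [+0.1515 -0.1818 -0.0909 -0.1818 +0.0000 +0.0303]
  T[5,:] = [-0.1176 -0.1176 -0.0588 -0.1765 -0.1765 +0.0000]
|λ(T)| sorted: 0.5040, 0.3168, 0.3168, 0.2931, 0.2931, 0.1247.
ρ = 0.5040; 0.5040 < 1: convergent.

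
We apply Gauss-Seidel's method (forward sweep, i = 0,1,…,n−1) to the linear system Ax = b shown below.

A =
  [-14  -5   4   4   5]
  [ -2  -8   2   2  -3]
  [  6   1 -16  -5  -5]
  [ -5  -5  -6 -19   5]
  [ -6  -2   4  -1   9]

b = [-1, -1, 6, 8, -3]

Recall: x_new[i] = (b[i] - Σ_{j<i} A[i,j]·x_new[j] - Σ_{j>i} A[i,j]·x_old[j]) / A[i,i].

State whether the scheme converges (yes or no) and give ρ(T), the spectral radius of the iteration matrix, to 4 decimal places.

Split A = D + L + U, D = diag(-14, -8, -16, -19, 9).
GS T = -(D+L)⁻¹U: row 0 first, T[0,4] = -(5)/(-14) = +0.3571; later rows by forward substitution.
  T[0,:] = [+0.0000 -0.3571 +0.2857 +0.2857 +0.3571]
  T[1,:] = [+0.0000 +0.0893 +0.1786 +0.1786 -0.4643]
  T[2,:] = [+0.0000 -0.1283 +0.1183 -0.1942 -0.2076]
  T[3,:] = [+0.0000 +0.1110 -0.1595 -0.0609 +0.3569]
  T[4,:] = [+0.0000 -0.1489 +0.1599 +0.3097 +0.2668]
|roots of det(T-λI)|: 0.5180, 0.3846, 0.1568, 0.1568, 0.0000.
spectral radius ρ = 0.5180; 0.5180 < 1 ⇒ converges.

yes, ρ = 0.5180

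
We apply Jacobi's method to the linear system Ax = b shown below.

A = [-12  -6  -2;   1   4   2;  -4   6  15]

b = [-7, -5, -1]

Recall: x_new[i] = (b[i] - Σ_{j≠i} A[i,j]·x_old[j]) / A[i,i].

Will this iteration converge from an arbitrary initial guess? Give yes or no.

yes

A = D + L + U where D = diag(-12, 4, 15).
Jacobi T = -D⁻¹(L+U): T[0,1] = -(-6)/(-12) = -0.5000; T[0,0] = 0.
  T[0,:] = [+0.0000, -0.5000, -0.1667]
  T[1,:] = [-0.2500, +0.0000, -0.5000]
  T[2,:] = [+0.2667, -0.4000, +0.0000]
moduli |λ_i(T)| = 0.6029, 0.3906, 0.2123.
ρ(T) = max|λ| = 0.6029; 0.6029 < 1: convergent.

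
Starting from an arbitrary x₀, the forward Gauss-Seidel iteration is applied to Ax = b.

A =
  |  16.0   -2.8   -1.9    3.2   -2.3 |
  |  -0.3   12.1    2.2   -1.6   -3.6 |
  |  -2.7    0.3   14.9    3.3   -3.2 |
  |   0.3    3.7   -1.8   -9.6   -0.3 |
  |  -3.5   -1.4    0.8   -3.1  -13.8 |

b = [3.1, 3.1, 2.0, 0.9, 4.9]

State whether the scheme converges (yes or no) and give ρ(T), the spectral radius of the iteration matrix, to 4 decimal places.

yes, ρ = 0.1947

Diagonal D = diag(16, 12.1, 14.9, -9.6, -13.8); L, U strict lower/upper.
GS T = -(D+L)⁻¹U: row 0 first, T[0,4] = -(-2.3)/(16) = +0.1437; later rows by forward substitution.
  T[0,:] = [+0.0000, +0.1750, +0.1187, -0.2000, +0.1437]
  T[1,:] = [+0.0000, +0.0043, -0.1789, +0.1273, +0.3011]
  T[2,:] = [+0.0000, +0.0316, +0.0251, -0.2603, +0.2348]
  T[3,:] = [+0.0000, +0.0012, -0.0699, +0.0916, +0.0453]
  T[4,:] = [+0.0000, -0.0433, +0.0052, +0.0021, -0.0636]
|λ(T)| sorted: 0.1947, 0.1378, 0.1378, 0.0151, 0.0000.
ρ(T) = max|λ| = 0.1947; 0.1947 < 1: convergent.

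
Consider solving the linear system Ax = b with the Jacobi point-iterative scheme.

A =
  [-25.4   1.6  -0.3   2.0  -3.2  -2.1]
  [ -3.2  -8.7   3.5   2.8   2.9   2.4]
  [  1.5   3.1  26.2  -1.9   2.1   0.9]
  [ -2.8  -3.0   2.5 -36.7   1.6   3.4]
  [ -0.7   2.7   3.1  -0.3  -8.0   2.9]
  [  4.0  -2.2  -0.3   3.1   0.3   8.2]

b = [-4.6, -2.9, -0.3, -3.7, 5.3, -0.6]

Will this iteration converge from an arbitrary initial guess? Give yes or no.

yes

Write A = D+L+U with D = diag(-25.4, -8.7, 26.2, -36.7, -8, 8.2).
Jacobi: T = -D⁻¹(L+U), T[3,5] = -(3.4)/(-36.7) = +0.0926; T[3,3] = 0.
  T[0,:] = [+0.0000  +0.0630  -0.0118  +0.0787  -0.1260  -0.0827]
  T[1,:] = [-0.3678  +0.0000  +0.4023  +0.3218  +0.3333  +0.2759]
  T[2,:] = [-0.0573  -0.1183  +0.0000  +0.0725  -0.0802  -0.0344]
  T[3,:] = [-0.0763  -0.0817  +0.0681  +0.0000  +0.0436  +0.0926]
  T[4,:] = [-0.0875  +0.3375  +0.3875  -0.0375  +0.0000  +0.3625]
  T[5,:] = [-0.4878  +0.2683  +0.0366  -0.3780  -0.0366  +0.0000]
|λ(T)| sorted: 0.4487, 0.3463, 0.3463, 0.2465, 0.2465, 0.0097.
ρ(T) = max|λ| = 0.4487; 0.4487 < 1, so it converges for any x₀.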